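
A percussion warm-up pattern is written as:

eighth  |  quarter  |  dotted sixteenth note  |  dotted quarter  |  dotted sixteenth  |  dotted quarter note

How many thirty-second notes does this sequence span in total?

Working in thirty-second notes: eighth = 4; quarter = 8; dotted sixteenth note = 3; dotted quarter = 12; dotted sixteenth = 3; dotted quarter note = 12.
Adding: 4 + 8 + 3 + 12 + 3 + 12 = 42 thirty-second notes.

42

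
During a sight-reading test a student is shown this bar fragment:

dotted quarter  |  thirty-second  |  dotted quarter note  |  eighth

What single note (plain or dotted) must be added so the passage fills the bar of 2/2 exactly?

The bar of 2/2 = 32 thirty-second notes.
In thirty-second notes: dotted quarter = 12; thirty-second = 1; dotted quarter note = 12; eighth = 4.
Altogether 12 + 1 + 12 + 4 = 29.
Remaining: 32 − 29 = 3 thirty-second notes, which is a dotted sixteenth note.

dotted sixteenth note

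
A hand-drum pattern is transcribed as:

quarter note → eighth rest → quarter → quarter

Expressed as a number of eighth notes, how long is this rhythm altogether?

Working in eighth notes: quarter note = 2; eighth rest = 1; quarter = 2; quarter = 2.
Total: 2 + 1 + 2 + 2 = 7 eighth notes.

7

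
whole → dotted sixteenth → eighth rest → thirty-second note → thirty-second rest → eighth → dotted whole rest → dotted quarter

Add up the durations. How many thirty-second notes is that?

105

Express everything in thirty-second notes: whole = 32; dotted sixteenth = 3; eighth rest = 4; thirty-second note = 1; thirty-second rest = 1; eighth = 4; dotted whole rest = 48; dotted quarter = 12.
Total: 32 + 3 + 4 + 1 + 1 + 4 + 48 + 12 = 105 thirty-second notes.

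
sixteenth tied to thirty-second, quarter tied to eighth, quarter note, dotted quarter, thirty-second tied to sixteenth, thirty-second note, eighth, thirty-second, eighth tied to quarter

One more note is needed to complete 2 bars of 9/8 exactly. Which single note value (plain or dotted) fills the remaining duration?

2 bars of 9/8 = 72 thirty-second notes.
Convert each value to thirty-second notes: sixteenth tied to thirty-second (sixteenth + thirty-second) = 3; quarter tied to eighth (quarter + eighth) = 12; quarter note = 8; dotted quarter = 12; thirty-second tied to sixteenth (thirty-second + sixteenth) = 3; thirty-second note = 1; eighth = 4; thirty-second = 1; eighth tied to quarter (eighth + quarter) = 12.
Sum: 3 + 12 + 8 + 12 + 3 + 1 + 4 + 1 + 12 = 56.
Remaining: 72 − 56 = 16 thirty-second notes, which is a half note.

half note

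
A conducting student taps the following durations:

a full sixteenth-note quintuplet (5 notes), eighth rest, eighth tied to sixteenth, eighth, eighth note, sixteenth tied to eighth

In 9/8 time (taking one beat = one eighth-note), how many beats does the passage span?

One eighth-note beat = 2 sixteenth notes.
Convert each value to sixteenth notes: a full sixteenth-note quintuplet (5 notes) (five quintuplet sixteenths span one quarter) = 4; eighth rest = 2; eighth tied to sixteenth (eighth + sixteenth) = 3; eighth = 2; eighth note = 2; sixteenth tied to eighth (sixteenth + eighth) = 3.
Altogether 4 + 2 + 3 + 2 + 2 + 3 = 16.
16 ÷ 2 = 8 beats.

8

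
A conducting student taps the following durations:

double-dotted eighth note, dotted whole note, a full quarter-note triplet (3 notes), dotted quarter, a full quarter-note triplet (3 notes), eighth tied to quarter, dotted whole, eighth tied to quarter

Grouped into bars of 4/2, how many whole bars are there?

2

One bar of 4/2 = 64 thirty-second notes.
Working in thirty-second notes: double-dotted eighth note = 7; dotted whole note = 48; a full quarter-note triplet (3 notes) (three triplet quarters span one half) = 16; dotted quarter = 12; a full quarter-note triplet (3 notes) (three triplet quarters span one half) = 16; eighth tied to quarter (eighth + quarter) = 12; dotted whole = 48; eighth tied to quarter (eighth + quarter) = 12.
Total: 7 + 48 + 16 + 12 + 16 + 12 + 48 + 12 = 171.
171 ÷ 64 = 2 complete bars with 43 left over.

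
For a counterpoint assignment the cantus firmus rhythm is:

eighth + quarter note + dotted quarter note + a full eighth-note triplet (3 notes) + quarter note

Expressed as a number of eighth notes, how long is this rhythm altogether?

10

In eighth notes: eighth = 1; quarter note = 2; dotted quarter note = 3; a full eighth-note triplet (3 notes) (three triplet eighths span one quarter) = 2; quarter note = 2.
Total: 1 + 2 + 3 + 2 + 2 = 10 eighth notes.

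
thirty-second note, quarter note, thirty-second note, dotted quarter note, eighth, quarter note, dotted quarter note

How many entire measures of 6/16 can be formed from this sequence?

3

One bar of 6/16 = 12 thirty-second notes.
Convert each value to thirty-second notes: thirty-second note = 1; quarter note = 8; thirty-second note = 1; dotted quarter note = 12; eighth = 4; quarter note = 8; dotted quarter note = 12.
Total: 1 + 8 + 1 + 12 + 4 + 8 + 12 = 46.
46 ÷ 12 = 3 complete bars with 10 left over.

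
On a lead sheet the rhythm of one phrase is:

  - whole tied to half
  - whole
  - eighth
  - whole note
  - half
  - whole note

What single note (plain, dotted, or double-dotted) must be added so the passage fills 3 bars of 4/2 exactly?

double-dotted half note

3 bars of 4/2 = 48 eighth notes.
Express everything in eighth notes: whole tied to half (whole + half) = 12; whole = 8; eighth = 1; whole note = 8; half = 4; whole note = 8.
Altogether 12 + 8 + 1 + 8 + 4 + 8 = 41.
Remaining: 48 − 41 = 7 eighth notes, which is a double-dotted half note.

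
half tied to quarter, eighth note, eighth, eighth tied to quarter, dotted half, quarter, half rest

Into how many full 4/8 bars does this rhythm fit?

One bar of 4/8 = 4 eighth notes.
Express everything in eighth notes: half tied to quarter (half + quarter) = 6; eighth note = 1; eighth = 1; eighth tied to quarter (eighth + quarter) = 3; dotted half = 6; quarter = 2; half rest = 4.
Total: 6 + 1 + 1 + 3 + 6 + 2 + 4 = 23.
23 ÷ 4 = 5 complete bars with 3 left over.

5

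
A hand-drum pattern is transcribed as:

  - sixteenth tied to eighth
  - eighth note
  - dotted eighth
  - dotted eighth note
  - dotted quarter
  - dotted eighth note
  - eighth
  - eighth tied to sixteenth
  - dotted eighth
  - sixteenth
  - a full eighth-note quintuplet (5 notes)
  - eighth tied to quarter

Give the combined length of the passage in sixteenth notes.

43

Express everything in sixteenth notes: sixteenth tied to eighth (sixteenth + eighth) = 3; eighth note = 2; dotted eighth = 3; dotted eighth note = 3; dotted quarter = 6; dotted eighth note = 3; eighth = 2; eighth tied to sixteenth (eighth + sixteenth) = 3; dotted eighth = 3; sixteenth = 1; a full eighth-note quintuplet (5 notes) (five quintuplet eighths span one half) = 8; eighth tied to quarter (eighth + quarter) = 6.
Total: 3 + 2 + 3 + 3 + 6 + 3 + 2 + 3 + 3 + 1 + 8 + 6 = 43 sixteenth notes.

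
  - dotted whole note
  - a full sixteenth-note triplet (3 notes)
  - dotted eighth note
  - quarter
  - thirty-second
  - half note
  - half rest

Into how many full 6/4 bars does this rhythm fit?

2

One bar of 6/4 = 48 thirty-second notes.
In thirty-second notes: dotted whole note = 48; a full sixteenth-note triplet (3 notes) (three triplet sixteenths span one eighth) = 4; dotted eighth note = 6; quarter = 8; thirty-second = 1; half note = 16; half rest = 16.
Altogether 48 + 4 + 6 + 8 + 1 + 16 + 16 = 99.
99 ÷ 48 = 2 complete bars with 3 left over.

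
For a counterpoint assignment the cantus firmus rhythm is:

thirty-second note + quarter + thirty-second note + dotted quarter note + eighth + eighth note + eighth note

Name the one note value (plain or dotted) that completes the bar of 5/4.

The bar of 5/4 = 40 thirty-second notes.
In thirty-second notes: thirty-second note = 1; quarter = 8; thirty-second note = 1; dotted quarter note = 12; eighth = 4; eighth note = 4; eighth note = 4.
Total: 1 + 8 + 1 + 12 + 4 + 4 + 4 = 34.
Remaining: 40 − 34 = 6 thirty-second notes, which is a dotted eighth note.

dotted eighth note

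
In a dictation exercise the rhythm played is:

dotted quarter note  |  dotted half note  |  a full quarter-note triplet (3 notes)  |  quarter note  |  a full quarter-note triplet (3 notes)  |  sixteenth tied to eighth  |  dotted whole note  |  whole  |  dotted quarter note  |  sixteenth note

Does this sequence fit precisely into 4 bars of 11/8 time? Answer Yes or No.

Yes

One bar of 11/8 = 22 sixteenth notes, so 4 bars = 88.
In sixteenth notes: dotted quarter note = 6; dotted half note = 12; a full quarter-note triplet (3 notes) (three triplet quarters span one half) = 8; quarter note = 4; a full quarter-note triplet (3 notes) (three triplet quarters span one half) = 8; sixteenth tied to eighth (sixteenth + eighth) = 3; dotted whole note = 24; whole = 16; dotted quarter note = 6; sixteenth note = 1.
Sum: 6 + 12 + 8 + 4 + 8 + 3 + 24 + 16 + 6 + 1 = 88.
88 equals 88, so the answer is Yes.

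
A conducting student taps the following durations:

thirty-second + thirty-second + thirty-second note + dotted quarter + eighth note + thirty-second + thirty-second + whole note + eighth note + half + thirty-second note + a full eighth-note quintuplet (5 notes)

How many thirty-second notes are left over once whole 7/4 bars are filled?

34

One bar of 7/4 = 56 thirty-second notes.
Each duration in thirty-second notes: thirty-second = 1; thirty-second = 1; thirty-second note = 1; dotted quarter = 12; eighth note = 4; thirty-second = 1; thirty-second = 1; whole note = 32; eighth note = 4; half = 16; thirty-second note = 1; a full eighth-note quintuplet (5 notes) (five quintuplet eighths span one half) = 16.
Altogether 1 + 1 + 1 + 12 + 4 + 1 + 1 + 32 + 4 + 16 + 1 + 16 = 90.
90 ÷ 56 = 1 complete bar with 34 thirty-second notes remaining.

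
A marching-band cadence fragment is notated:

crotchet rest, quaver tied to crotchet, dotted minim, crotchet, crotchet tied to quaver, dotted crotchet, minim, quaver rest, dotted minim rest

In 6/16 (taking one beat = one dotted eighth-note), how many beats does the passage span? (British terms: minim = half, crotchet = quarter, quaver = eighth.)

One dotted eighth-note beat = 3 sixteenth notes.
Convert each value to sixteenth notes: crotchet rest = 4; quaver tied to crotchet (quaver + crotchet) = 6; dotted minim = 12; crotchet = 4; crotchet tied to quaver (crotchet + quaver) = 6; dotted crotchet = 6; minim = 8; quaver rest = 2; dotted minim rest = 12.
Adding: 4 + 6 + 12 + 4 + 6 + 6 + 8 + 2 + 12 = 60.
60 ÷ 3 = 20 beats.

20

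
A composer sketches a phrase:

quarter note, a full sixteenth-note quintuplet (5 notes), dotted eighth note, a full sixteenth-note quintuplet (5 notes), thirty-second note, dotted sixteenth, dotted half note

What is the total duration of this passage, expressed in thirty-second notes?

Each duration in thirty-second notes: quarter note = 8; a full sixteenth-note quintuplet (5 notes) (five quintuplet sixteenths span one quarter) = 8; dotted eighth note = 6; a full sixteenth-note quintuplet (5 notes) (five quintuplet sixteenths span one quarter) = 8; thirty-second note = 1; dotted sixteenth = 3; dotted half note = 24.
Sum: 8 + 8 + 6 + 8 + 1 + 3 + 24 = 58 thirty-second notes.

58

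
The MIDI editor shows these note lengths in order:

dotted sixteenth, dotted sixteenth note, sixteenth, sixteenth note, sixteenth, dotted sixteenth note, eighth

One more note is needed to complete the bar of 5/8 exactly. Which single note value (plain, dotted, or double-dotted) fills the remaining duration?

The bar of 5/8 = 20 thirty-second notes.
Express everything in thirty-second notes: dotted sixteenth = 3; dotted sixteenth note = 3; sixteenth = 2; sixteenth note = 2; sixteenth = 2; dotted sixteenth note = 3; eighth = 4.
Sum: 3 + 3 + 2 + 2 + 2 + 3 + 4 = 19.
Remaining: 20 − 19 = 1 thirty-second note, which is a thirty-second note.

thirty-second note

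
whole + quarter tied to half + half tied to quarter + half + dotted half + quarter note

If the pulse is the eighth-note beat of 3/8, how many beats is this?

32

One eighth-note beat = 2 sixteenth notes.
Each duration in sixteenth notes: whole = 16; quarter tied to half (quarter + half) = 12; half tied to quarter (half + quarter) = 12; half = 8; dotted half = 12; quarter note = 4.
Sum: 16 + 12 + 12 + 8 + 12 + 4 = 64.
64 ÷ 2 = 32 beats.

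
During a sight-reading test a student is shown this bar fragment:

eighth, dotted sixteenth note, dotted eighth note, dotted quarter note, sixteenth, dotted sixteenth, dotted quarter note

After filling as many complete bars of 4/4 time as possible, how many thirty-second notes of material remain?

10

One bar of 4/4 = 32 thirty-second notes.
Express everything in thirty-second notes: eighth = 4; dotted sixteenth note = 3; dotted eighth note = 6; dotted quarter note = 12; sixteenth = 2; dotted sixteenth = 3; dotted quarter note = 12.
Altogether 4 + 3 + 6 + 12 + 2 + 3 + 12 = 42.
42 ÷ 32 = 1 complete bar with 10 thirty-second notes remaining.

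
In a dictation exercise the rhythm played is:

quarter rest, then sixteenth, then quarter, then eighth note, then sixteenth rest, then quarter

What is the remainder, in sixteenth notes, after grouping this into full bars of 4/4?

0

One bar of 4/4 = 16 sixteenth notes.
In sixteenth notes: quarter rest = 4; sixteenth = 1; quarter = 4; eighth note = 2; sixteenth rest = 1; quarter = 4.
Adding: 4 + 1 + 4 + 2 + 1 + 4 = 16.
16 ÷ 16 = 1 complete bar with 0 sixteenth notes remaining.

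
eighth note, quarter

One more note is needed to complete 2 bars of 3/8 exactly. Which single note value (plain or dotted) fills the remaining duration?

2 bars of 3/8 = 6 eighth notes.
Express everything in eighth notes: eighth note = 1; quarter = 2.
Sum: 1 + 2 = 3.
Remaining: 6 − 3 = 3 eighth notes, which is a dotted quarter note.

dotted quarter note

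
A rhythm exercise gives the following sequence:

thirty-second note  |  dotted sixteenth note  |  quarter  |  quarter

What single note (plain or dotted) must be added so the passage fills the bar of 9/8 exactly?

The bar of 9/8 = 36 thirty-second notes.
Express everything in thirty-second notes: thirty-second note = 1; dotted sixteenth note = 3; quarter = 8; quarter = 8.
Adding: 1 + 3 + 8 + 8 = 20.
Remaining: 36 − 20 = 16 thirty-second notes, which is a half note.

half note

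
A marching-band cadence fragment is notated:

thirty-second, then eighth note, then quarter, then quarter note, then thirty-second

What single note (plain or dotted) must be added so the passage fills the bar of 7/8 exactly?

dotted eighth note

The bar of 7/8 = 28 thirty-second notes.
Working in thirty-second notes: thirty-second = 1; eighth note = 4; quarter = 8; quarter note = 8; thirty-second = 1.
Adding: 1 + 4 + 8 + 8 + 1 = 22.
Remaining: 28 − 22 = 6 thirty-second notes, which is a dotted eighth note.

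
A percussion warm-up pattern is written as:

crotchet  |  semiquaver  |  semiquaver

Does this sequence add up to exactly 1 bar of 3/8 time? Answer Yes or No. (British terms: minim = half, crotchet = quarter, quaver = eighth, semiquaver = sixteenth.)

One bar of 3/8 = 6 sixteenth notes.
Express everything in sixteenth notes: crotchet = 4; semiquaver = 1; semiquaver = 1.
Total: 4 + 1 + 1 = 6.
6 equals 6, so the answer is Yes.

Yes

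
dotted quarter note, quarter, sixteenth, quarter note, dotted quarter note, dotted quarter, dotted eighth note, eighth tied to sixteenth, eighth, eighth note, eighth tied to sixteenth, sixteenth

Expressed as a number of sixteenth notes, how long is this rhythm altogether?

41

Convert each value to sixteenth notes: dotted quarter note = 6; quarter = 4; sixteenth = 1; quarter note = 4; dotted quarter note = 6; dotted quarter = 6; dotted eighth note = 3; eighth tied to sixteenth (eighth + sixteenth) = 3; eighth = 2; eighth note = 2; eighth tied to sixteenth (eighth + sixteenth) = 3; sixteenth = 1.
Altogether 6 + 4 + 1 + 4 + 6 + 6 + 3 + 3 + 2 + 2 + 3 + 1 = 41 sixteenth notes.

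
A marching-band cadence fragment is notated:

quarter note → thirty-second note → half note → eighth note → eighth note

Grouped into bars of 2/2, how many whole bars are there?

1

One bar of 2/2 = 32 thirty-second notes.
Convert each value to thirty-second notes: quarter note = 8; thirty-second note = 1; half note = 16; eighth note = 4; eighth note = 4.
Adding: 8 + 1 + 16 + 4 + 4 = 33.
33 ÷ 32 = 1 complete bar with 1 left over.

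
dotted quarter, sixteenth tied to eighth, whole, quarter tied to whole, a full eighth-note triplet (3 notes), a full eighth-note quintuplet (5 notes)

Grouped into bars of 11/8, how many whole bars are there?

2

One bar of 11/8 = 22 sixteenth notes.
Working in sixteenth notes: dotted quarter = 6; sixteenth tied to eighth (sixteenth + eighth) = 3; whole = 16; quarter tied to whole (quarter + whole) = 20; a full eighth-note triplet (3 notes) (three triplet eighths span one quarter) = 4; a full eighth-note quintuplet (5 notes) (five quintuplet eighths span one half) = 8.
Altogether 6 + 3 + 16 + 20 + 4 + 8 = 57.
57 ÷ 22 = 2 complete bars with 13 left over.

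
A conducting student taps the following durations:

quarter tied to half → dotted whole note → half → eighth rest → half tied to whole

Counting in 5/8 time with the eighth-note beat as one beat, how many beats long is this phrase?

One eighth-note beat = 2 sixteenth notes.
Express everything in sixteenth notes: quarter tied to half (quarter + half) = 12; dotted whole note = 24; half = 8; eighth rest = 2; half tied to whole (half + whole) = 24.
Adding: 12 + 24 + 8 + 2 + 24 = 70.
70 ÷ 2 = 35 beats.

35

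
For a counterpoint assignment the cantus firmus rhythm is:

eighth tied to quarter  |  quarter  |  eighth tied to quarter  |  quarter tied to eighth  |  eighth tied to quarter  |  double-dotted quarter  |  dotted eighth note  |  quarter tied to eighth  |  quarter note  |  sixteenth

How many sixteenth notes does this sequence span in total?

Working in sixteenth notes: eighth tied to quarter (eighth + quarter) = 6; quarter = 4; eighth tied to quarter (eighth + quarter) = 6; quarter tied to eighth (quarter + eighth) = 6; eighth tied to quarter (eighth + quarter) = 6; double-dotted quarter = 7; dotted eighth note = 3; quarter tied to eighth (quarter + eighth) = 6; quarter note = 4; sixteenth = 1.
Total: 6 + 4 + 6 + 6 + 6 + 7 + 3 + 6 + 4 + 1 = 49 sixteenth notes.

49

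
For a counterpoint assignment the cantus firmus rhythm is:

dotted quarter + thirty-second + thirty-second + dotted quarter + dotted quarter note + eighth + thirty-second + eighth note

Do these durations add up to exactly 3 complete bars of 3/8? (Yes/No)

No

One bar of 3/8 = 12 thirty-second notes, so 3 bars = 36.
Each duration in thirty-second notes: dotted quarter = 12; thirty-second = 1; thirty-second = 1; dotted quarter = 12; dotted quarter note = 12; eighth = 4; thirty-second = 1; eighth note = 4.
Total: 12 + 1 + 1 + 12 + 12 + 4 + 1 + 4 = 47.
47 exceeds 36, so the answer is No.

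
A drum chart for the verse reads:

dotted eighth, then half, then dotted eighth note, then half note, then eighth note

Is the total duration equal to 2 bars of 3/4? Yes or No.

One bar of 3/4 = 12 sixteenth notes, so 2 bars = 24.
Each duration in sixteenth notes: dotted eighth = 3; half = 8; dotted eighth note = 3; half note = 8; eighth note = 2.
Altogether 3 + 8 + 3 + 8 + 2 = 24.
24 equals 24, so the answer is Yes.

Yes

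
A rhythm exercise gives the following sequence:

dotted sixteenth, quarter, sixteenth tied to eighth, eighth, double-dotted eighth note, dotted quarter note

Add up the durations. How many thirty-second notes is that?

40

Express everything in thirty-second notes: dotted sixteenth = 3; quarter = 8; sixteenth tied to eighth (sixteenth + eighth) = 6; eighth = 4; double-dotted eighth note = 7; dotted quarter note = 12.
Adding: 3 + 8 + 6 + 4 + 7 + 12 = 40 thirty-second notes.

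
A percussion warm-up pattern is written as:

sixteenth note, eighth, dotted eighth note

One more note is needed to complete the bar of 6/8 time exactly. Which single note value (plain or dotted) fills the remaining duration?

The bar of 6/8 = 12 sixteenth notes.
In sixteenth notes: sixteenth note = 1; eighth = 2; dotted eighth note = 3.
Sum: 1 + 2 + 3 = 6.
Remaining: 12 − 6 = 6 sixteenth notes, which is a dotted quarter note.

dotted quarter note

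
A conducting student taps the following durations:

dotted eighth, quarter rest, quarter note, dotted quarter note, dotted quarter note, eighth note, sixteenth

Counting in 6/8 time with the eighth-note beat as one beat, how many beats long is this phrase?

13

One eighth-note beat = 2 sixteenth notes.
Each duration in sixteenth notes: dotted eighth = 3; quarter rest = 4; quarter note = 4; dotted quarter note = 6; dotted quarter note = 6; eighth note = 2; sixteenth = 1.
Altogether 3 + 4 + 4 + 6 + 6 + 2 + 1 = 26.
26 ÷ 2 = 13 beats.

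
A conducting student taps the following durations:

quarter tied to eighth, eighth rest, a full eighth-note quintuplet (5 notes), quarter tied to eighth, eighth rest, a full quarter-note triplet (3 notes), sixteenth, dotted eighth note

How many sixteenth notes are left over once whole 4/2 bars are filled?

One bar of 4/2 = 32 sixteenth notes.
Express everything in sixteenth notes: quarter tied to eighth (quarter + eighth) = 6; eighth rest = 2; a full eighth-note quintuplet (5 notes) (five quintuplet eighths span one half) = 8; quarter tied to eighth (quarter + eighth) = 6; eighth rest = 2; a full quarter-note triplet (3 notes) (three triplet quarters span one half) = 8; sixteenth = 1; dotted eighth note = 3.
Total: 6 + 2 + 8 + 6 + 2 + 8 + 1 + 3 = 36.
36 ÷ 32 = 1 complete bar with 4 sixteenth notes remaining.

4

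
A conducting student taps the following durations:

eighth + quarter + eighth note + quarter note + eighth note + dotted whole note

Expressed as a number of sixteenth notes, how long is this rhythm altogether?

38

In sixteenth notes: eighth = 2; quarter = 4; eighth note = 2; quarter note = 4; eighth note = 2; dotted whole note = 24.
Adding: 2 + 4 + 2 + 4 + 2 + 24 = 38 sixteenth notes.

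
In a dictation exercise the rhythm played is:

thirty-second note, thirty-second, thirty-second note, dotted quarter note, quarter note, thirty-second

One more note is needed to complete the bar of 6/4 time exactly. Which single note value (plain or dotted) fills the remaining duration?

dotted half note

The bar of 6/4 = 48 thirty-second notes.
Express everything in thirty-second notes: thirty-second note = 1; thirty-second = 1; thirty-second note = 1; dotted quarter note = 12; quarter note = 8; thirty-second = 1.
Altogether 1 + 1 + 1 + 12 + 8 + 1 = 24.
Remaining: 48 − 24 = 24 thirty-second notes, which is a dotted half note.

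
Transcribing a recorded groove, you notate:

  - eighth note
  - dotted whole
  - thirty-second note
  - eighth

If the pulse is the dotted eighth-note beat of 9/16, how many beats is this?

9.5

One dotted eighth-note beat = 6 thirty-second notes.
Each duration in thirty-second notes: eighth note = 4; dotted whole = 48; thirty-second note = 1; eighth = 4.
Sum: 4 + 48 + 1 + 4 = 57.
57 ÷ 6 = 9.5 beats.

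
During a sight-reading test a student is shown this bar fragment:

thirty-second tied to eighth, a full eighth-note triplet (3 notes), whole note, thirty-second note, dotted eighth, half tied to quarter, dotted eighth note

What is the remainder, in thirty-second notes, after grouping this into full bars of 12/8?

34

One bar of 12/8 = 48 thirty-second notes.
Express everything in thirty-second notes: thirty-second tied to eighth (thirty-second + eighth) = 5; a full eighth-note triplet (3 notes) (three triplet eighths span one quarter) = 8; whole note = 32; thirty-second note = 1; dotted eighth = 6; half tied to quarter (half + quarter) = 24; dotted eighth note = 6.
Altogether 5 + 8 + 32 + 1 + 6 + 24 + 6 = 82.
82 ÷ 48 = 1 complete bar with 34 thirty-second notes remaining.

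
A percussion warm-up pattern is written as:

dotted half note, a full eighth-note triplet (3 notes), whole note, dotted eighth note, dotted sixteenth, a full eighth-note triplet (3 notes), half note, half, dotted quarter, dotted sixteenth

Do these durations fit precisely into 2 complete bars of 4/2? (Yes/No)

One bar of 4/2 = 64 thirty-second notes, so 2 bars = 128.
Convert each value to thirty-second notes: dotted half note = 24; a full eighth-note triplet (3 notes) (three triplet eighths span one quarter) = 8; whole note = 32; dotted eighth note = 6; dotted sixteenth = 3; a full eighth-note triplet (3 notes) (three triplet eighths span one quarter) = 8; half note = 16; half = 16; dotted quarter = 12; dotted sixteenth = 3.
Sum: 24 + 8 + 32 + 6 + 3 + 8 + 16 + 16 + 12 + 3 = 128.
128 equals 128, so the answer is Yes.

Yes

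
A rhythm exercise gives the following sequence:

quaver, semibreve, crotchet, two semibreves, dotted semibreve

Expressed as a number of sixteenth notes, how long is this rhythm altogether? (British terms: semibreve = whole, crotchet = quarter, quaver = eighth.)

In sixteenth notes: quaver = 2; semibreve = 16; crotchet = 4; semibreve = 16; semibreve = 16; dotted semibreve = 24.
Sum: 2 + 16 + 4 + 16 + 16 + 24 = 78 sixteenth notes.

78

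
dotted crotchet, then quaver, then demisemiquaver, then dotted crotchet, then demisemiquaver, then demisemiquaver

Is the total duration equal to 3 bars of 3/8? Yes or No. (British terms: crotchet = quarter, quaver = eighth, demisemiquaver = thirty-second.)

One bar of 3/8 = 12 thirty-second notes, so 3 bars = 36.
Working in thirty-second notes: dotted crotchet = 12; quaver = 4; demisemiquaver = 1; dotted crotchet = 12; demisemiquaver = 1; demisemiquaver = 1.
Adding: 12 + 4 + 1 + 12 + 1 + 1 = 31.
31 falls short of 36, so the answer is No.

No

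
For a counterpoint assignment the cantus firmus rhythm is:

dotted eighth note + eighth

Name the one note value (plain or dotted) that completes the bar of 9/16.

The bar of 9/16 = 9 sixteenth notes.
Convert each value to sixteenth notes: dotted eighth note = 3; eighth = 2.
Sum: 3 + 2 = 5.
Remaining: 9 − 5 = 4 sixteenth notes, which is a quarter note.

quarter note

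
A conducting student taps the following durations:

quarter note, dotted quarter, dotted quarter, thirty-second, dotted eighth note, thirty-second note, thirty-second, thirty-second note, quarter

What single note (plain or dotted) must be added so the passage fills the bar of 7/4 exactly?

The bar of 7/4 = 56 thirty-second notes.
Each duration in thirty-second notes: quarter note = 8; dotted quarter = 12; dotted quarter = 12; thirty-second = 1; dotted eighth note = 6; thirty-second note = 1; thirty-second = 1; thirty-second note = 1; quarter = 8.
Total: 8 + 12 + 12 + 1 + 6 + 1 + 1 + 1 + 8 = 50.
Remaining: 56 − 50 = 6 thirty-second notes, which is a dotted eighth note.

dotted eighth note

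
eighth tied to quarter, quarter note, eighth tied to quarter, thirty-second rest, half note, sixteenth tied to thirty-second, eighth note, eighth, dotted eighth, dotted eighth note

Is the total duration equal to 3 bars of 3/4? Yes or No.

Yes

One bar of 3/4 = 24 thirty-second notes, so 3 bars = 72.
Working in thirty-second notes: eighth tied to quarter (eighth + quarter) = 12; quarter note = 8; eighth tied to quarter (eighth + quarter) = 12; thirty-second rest = 1; half note = 16; sixteenth tied to thirty-second (sixteenth + thirty-second) = 3; eighth note = 4; eighth = 4; dotted eighth = 6; dotted eighth note = 6.
Sum: 12 + 8 + 12 + 1 + 16 + 3 + 4 + 4 + 6 + 6 = 72.
72 equals 72, so the answer is Yes.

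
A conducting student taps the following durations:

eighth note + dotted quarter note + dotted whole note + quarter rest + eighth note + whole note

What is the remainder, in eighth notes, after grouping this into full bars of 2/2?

3

One bar of 2/2 = 8 eighth notes.
Express everything in eighth notes: eighth note = 1; dotted quarter note = 3; dotted whole note = 12; quarter rest = 2; eighth note = 1; whole note = 8.
Adding: 1 + 3 + 12 + 2 + 1 + 8 = 27.
27 ÷ 8 = 3 complete bars with 3 eighth notes remaining.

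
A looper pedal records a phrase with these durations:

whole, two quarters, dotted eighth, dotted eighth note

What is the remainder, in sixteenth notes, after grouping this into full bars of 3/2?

One bar of 3/2 = 24 sixteenth notes.
Express everything in sixteenth notes: whole = 16; quarter = 4; quarter = 4; dotted eighth = 3; dotted eighth note = 3.
Adding: 16 + 4 + 4 + 3 + 3 = 30.
30 ÷ 24 = 1 complete bar with 6 sixteenth notes remaining.

6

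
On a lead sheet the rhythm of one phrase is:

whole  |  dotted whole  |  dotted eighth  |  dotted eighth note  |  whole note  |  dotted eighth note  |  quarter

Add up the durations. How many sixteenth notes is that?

69

Express everything in sixteenth notes: whole = 16; dotted whole = 24; dotted eighth = 3; dotted eighth note = 3; whole note = 16; dotted eighth note = 3; quarter = 4.
Altogether 16 + 24 + 3 + 3 + 16 + 3 + 4 = 69 sixteenth notes.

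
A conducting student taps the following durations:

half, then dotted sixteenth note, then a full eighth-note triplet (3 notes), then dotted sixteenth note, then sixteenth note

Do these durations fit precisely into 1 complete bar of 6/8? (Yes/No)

One bar of 6/8 = 24 thirty-second notes.
Express everything in thirty-second notes: half = 16; dotted sixteenth note = 3; a full eighth-note triplet (3 notes) (three triplet eighths span one quarter) = 8; dotted sixteenth note = 3; sixteenth note = 2.
Altogether 16 + 3 + 8 + 3 + 2 = 32.
32 exceeds 24, so the answer is No.

No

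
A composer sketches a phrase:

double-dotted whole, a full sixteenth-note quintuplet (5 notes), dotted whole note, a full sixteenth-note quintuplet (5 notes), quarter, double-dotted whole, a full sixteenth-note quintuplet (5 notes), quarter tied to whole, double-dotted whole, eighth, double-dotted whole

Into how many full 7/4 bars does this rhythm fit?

6

One bar of 7/4 = 14 eighth notes.
Working in eighth notes: double-dotted whole = 14; a full sixteenth-note quintuplet (5 notes) (five quintuplet sixteenths span one quarter) = 2; dotted whole note = 12; a full sixteenth-note quintuplet (5 notes) (five quintuplet sixteenths span one quarter) = 2; quarter = 2; double-dotted whole = 14; a full sixteenth-note quintuplet (5 notes) (five quintuplet sixteenths span one quarter) = 2; quarter tied to whole (quarter + whole) = 10; double-dotted whole = 14; eighth = 1; double-dotted whole = 14.
Altogether 14 + 2 + 12 + 2 + 2 + 14 + 2 + 10 + 14 + 1 + 14 = 87.
87 ÷ 14 = 6 complete bars with 3 left over.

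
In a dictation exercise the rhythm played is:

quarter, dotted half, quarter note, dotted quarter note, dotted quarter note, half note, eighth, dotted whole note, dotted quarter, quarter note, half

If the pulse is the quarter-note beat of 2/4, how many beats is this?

21

One quarter-note beat = 2 eighth notes.
In eighth notes: quarter = 2; dotted half = 6; quarter note = 2; dotted quarter note = 3; dotted quarter note = 3; half note = 4; eighth = 1; dotted whole note = 12; dotted quarter = 3; quarter note = 2; half = 4.
Altogether 2 + 6 + 2 + 3 + 3 + 4 + 1 + 12 + 3 + 2 + 4 = 42.
42 ÷ 2 = 21 beats.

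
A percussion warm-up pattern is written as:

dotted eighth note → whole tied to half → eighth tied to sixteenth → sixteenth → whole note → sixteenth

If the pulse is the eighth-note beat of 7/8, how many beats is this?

24

One eighth-note beat = 2 sixteenth notes.
Express everything in sixteenth notes: dotted eighth note = 3; whole tied to half (whole + half) = 24; eighth tied to sixteenth (eighth + sixteenth) = 3; sixteenth = 1; whole note = 16; sixteenth = 1.
Adding: 3 + 24 + 3 + 1 + 16 + 1 = 48.
48 ÷ 2 = 24 beats.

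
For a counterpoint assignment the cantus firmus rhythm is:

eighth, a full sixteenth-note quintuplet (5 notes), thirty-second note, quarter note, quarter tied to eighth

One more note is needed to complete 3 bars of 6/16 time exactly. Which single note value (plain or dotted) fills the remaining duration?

3 bars of 6/16 = 36 thirty-second notes.
Each duration in thirty-second notes: eighth = 4; a full sixteenth-note quintuplet (5 notes) (five quintuplet sixteenths span one quarter) = 8; thirty-second note = 1; quarter note = 8; quarter tied to eighth (quarter + eighth) = 12.
Sum: 4 + 8 + 1 + 8 + 12 = 33.
Remaining: 36 − 33 = 3 thirty-second notes, which is a dotted sixteenth note.

dotted sixteenth note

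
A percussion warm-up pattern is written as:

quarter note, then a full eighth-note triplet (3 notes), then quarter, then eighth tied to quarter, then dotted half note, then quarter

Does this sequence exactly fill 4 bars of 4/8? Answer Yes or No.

No

One bar of 4/8 = 4 eighth notes, so 4 bars = 16.
In eighth notes: quarter note = 2; a full eighth-note triplet (3 notes) (three triplet eighths span one quarter) = 2; quarter = 2; eighth tied to quarter (eighth + quarter) = 3; dotted half note = 6; quarter = 2.
Adding: 2 + 2 + 2 + 3 + 6 + 2 = 17.
17 exceeds 16, so the answer is No.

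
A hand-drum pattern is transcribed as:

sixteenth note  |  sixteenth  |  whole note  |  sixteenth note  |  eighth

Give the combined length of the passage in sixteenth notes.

21

Express everything in sixteenth notes: sixteenth note = 1; sixteenth = 1; whole note = 16; sixteenth note = 1; eighth = 2.
Altogether 1 + 1 + 16 + 1 + 2 = 21 sixteenth notes.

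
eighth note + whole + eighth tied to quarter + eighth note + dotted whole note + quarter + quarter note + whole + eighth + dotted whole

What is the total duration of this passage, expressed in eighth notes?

In eighth notes: eighth note = 1; whole = 8; eighth tied to quarter (eighth + quarter) = 3; eighth note = 1; dotted whole note = 12; quarter = 2; quarter note = 2; whole = 8; eighth = 1; dotted whole = 12.
Altogether 1 + 8 + 3 + 1 + 12 + 2 + 2 + 8 + 1 + 12 = 50 eighth notes.

50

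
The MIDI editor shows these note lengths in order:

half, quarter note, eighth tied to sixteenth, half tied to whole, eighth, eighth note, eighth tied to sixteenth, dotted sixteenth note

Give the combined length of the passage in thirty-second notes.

Convert each value to thirty-second notes: half = 16; quarter note = 8; eighth tied to sixteenth (eighth + sixteenth) = 6; half tied to whole (half + whole) = 48; eighth = 4; eighth note = 4; eighth tied to sixteenth (eighth + sixteenth) = 6; dotted sixteenth note = 3.
Altogether 16 + 8 + 6 + 48 + 4 + 4 + 6 + 3 = 95 thirty-second notes.

95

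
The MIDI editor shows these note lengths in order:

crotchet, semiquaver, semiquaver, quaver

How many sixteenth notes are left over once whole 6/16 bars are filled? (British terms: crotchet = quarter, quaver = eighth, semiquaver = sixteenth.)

One bar of 6/16 = 6 sixteenth notes.
Each duration in sixteenth notes: crotchet = 4; semiquaver = 1; semiquaver = 1; quaver = 2.
Altogether 4 + 1 + 1 + 2 = 8.
8 ÷ 6 = 1 complete bar with 2 sixteenth notes remaining.

2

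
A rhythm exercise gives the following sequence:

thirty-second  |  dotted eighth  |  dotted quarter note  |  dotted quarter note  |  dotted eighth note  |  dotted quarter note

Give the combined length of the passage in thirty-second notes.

In thirty-second notes: thirty-second = 1; dotted eighth = 6; dotted quarter note = 12; dotted quarter note = 12; dotted eighth note = 6; dotted quarter note = 12.
Total: 1 + 6 + 12 + 12 + 6 + 12 = 49 thirty-second notes.

49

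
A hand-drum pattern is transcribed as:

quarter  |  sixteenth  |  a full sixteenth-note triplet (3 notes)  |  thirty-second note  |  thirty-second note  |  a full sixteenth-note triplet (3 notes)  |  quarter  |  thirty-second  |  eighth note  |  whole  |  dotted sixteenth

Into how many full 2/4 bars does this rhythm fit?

4

One bar of 2/4 = 16 thirty-second notes.
Working in thirty-second notes: quarter = 8; sixteenth = 2; a full sixteenth-note triplet (3 notes) (three triplet sixteenths span one eighth) = 4; thirty-second note = 1; thirty-second note = 1; a full sixteenth-note triplet (3 notes) (three triplet sixteenths span one eighth) = 4; quarter = 8; thirty-second = 1; eighth note = 4; whole = 32; dotted sixteenth = 3.
Altogether 8 + 2 + 4 + 1 + 1 + 4 + 8 + 1 + 4 + 32 + 3 = 68.
68 ÷ 16 = 4 complete bars with 4 left over.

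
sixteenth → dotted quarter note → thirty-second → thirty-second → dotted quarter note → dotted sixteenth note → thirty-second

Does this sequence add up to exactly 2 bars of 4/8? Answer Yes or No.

Yes

One bar of 4/8 = 16 thirty-second notes, so 2 bars = 32.
Express everything in thirty-second notes: sixteenth = 2; dotted quarter note = 12; thirty-second = 1; thirty-second = 1; dotted quarter note = 12; dotted sixteenth note = 3; thirty-second = 1.
Total: 2 + 12 + 1 + 1 + 12 + 3 + 1 = 32.
32 equals 32, so the answer is Yes.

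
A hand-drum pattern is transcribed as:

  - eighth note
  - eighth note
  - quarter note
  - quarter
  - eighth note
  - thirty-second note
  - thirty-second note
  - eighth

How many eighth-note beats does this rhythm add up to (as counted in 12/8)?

One eighth-note beat = 4 thirty-second notes.
Each duration in thirty-second notes: eighth note = 4; eighth note = 4; quarter note = 8; quarter = 8; eighth note = 4; thirty-second note = 1; thirty-second note = 1; eighth = 4.
Altogether 4 + 4 + 8 + 8 + 4 + 1 + 1 + 4 = 34.
34 ÷ 4 = 8.5 beats.

8.5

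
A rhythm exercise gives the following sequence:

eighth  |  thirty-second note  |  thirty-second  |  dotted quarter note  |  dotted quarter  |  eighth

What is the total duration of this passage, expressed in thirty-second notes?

34

In thirty-second notes: eighth = 4; thirty-second note = 1; thirty-second = 1; dotted quarter note = 12; dotted quarter = 12; eighth = 4.
Total: 4 + 1 + 1 + 12 + 12 + 4 = 34 thirty-second notes.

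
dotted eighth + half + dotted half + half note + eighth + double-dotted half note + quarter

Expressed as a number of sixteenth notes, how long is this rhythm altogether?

51

Each duration in sixteenth notes: dotted eighth = 3; half = 8; dotted half = 12; half note = 8; eighth = 2; double-dotted half note = 14; quarter = 4.
Total: 3 + 8 + 12 + 8 + 2 + 14 + 4 = 51 sixteenth notes.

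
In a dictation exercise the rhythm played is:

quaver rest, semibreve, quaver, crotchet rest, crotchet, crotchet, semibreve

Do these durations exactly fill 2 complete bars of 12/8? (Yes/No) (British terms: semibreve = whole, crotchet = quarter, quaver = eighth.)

One bar of 12/8 = 12 eighth notes, so 2 bars = 24.
Working in eighth notes: quaver rest = 1; semibreve = 8; quaver = 1; crotchet rest = 2; crotchet = 2; crotchet = 2; semibreve = 8.
Altogether 1 + 8 + 1 + 2 + 2 + 2 + 8 = 24.
24 equals 24, so the answer is Yes.

Yes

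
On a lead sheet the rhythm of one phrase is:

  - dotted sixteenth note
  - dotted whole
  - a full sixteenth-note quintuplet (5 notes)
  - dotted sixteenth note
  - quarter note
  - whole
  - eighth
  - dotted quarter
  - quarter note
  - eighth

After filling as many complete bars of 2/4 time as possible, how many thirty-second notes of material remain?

One bar of 2/4 = 16 thirty-second notes.
Each duration in thirty-second notes: dotted sixteenth note = 3; dotted whole = 48; a full sixteenth-note quintuplet (5 notes) (five quintuplet sixteenths span one quarter) = 8; dotted sixteenth note = 3; quarter note = 8; whole = 32; eighth = 4; dotted quarter = 12; quarter note = 8; eighth = 4.
Total: 3 + 48 + 8 + 3 + 8 + 32 + 4 + 12 + 8 + 4 = 130.
130 ÷ 16 = 8 complete bars with 2 thirty-second notes remaining.

2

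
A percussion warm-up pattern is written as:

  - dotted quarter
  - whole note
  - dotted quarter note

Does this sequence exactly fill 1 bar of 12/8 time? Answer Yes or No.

No

One bar of 12/8 = 12 eighth notes.
Each duration in eighth notes: dotted quarter = 3; whole note = 8; dotted quarter note = 3.
Altogether 3 + 8 + 3 = 14.
14 exceeds 12, so the answer is No.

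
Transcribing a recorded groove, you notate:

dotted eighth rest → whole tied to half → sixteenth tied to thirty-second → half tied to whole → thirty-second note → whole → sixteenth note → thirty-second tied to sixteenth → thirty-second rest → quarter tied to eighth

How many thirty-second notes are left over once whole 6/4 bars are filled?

12

One bar of 6/4 = 48 thirty-second notes.
Convert each value to thirty-second notes: dotted eighth rest = 6; whole tied to half (whole + half) = 48; sixteenth tied to thirty-second (sixteenth + thirty-second) = 3; half tied to whole (half + whole) = 48; thirty-second note = 1; whole = 32; sixteenth note = 2; thirty-second tied to sixteenth (thirty-second + sixteenth) = 3; thirty-second rest = 1; quarter tied to eighth (quarter + eighth) = 12.
Adding: 6 + 48 + 3 + 48 + 1 + 32 + 2 + 3 + 1 + 12 = 156.
156 ÷ 48 = 3 complete bars with 12 thirty-second notes remaining.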